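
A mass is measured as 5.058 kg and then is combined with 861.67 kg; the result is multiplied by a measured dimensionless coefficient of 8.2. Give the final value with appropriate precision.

5.058 kg + 861.67 kg = 866.728 kg; the sum is limited to 2 decimal places (5 s.f.).
Carrying full precision, 866.728 × 8.2 = 7107.1696 kg; 8.2 has 2 s.f., so the result keeps min(5, 2) = 2 s.f.
Rounded to 2 significant figures: 7.1 × 10³ kg.

7.1 × 10³ kg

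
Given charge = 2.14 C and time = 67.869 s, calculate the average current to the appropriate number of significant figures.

0.0315 A

average current = 2.14 C ÷ 67.869 s = 0.0315313324198… A.
2.14 has 3 significant figures; 67.869 has 5.
Division/multiplication keeps the fewest: 3 significant figures.
Rounded: 0.0315 A.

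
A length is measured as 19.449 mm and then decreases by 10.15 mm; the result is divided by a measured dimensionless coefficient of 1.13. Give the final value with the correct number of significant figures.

19.449 mm − 10.15 mm = 9.299 mm; the difference is limited to 2 decimal places (3 s.f.).
Carrying full precision, 9.299 ÷ 1.13 = 8.22920353982… mm; 1.13 has 3 s.f., so the result keeps min(3, 3) = 3 s.f.
Rounded to 3 significant figures: 8.23 mm.

8.23 mm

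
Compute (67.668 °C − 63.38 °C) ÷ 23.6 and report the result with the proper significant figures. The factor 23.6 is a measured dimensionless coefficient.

67.668 °C − 63.38 °C = 4.288 °C; the difference is limited to 2 decimal places (3 s.f.).
Carrying full precision, 4.288 ÷ 23.6 = 0.181694915254… °C; 23.6 has 3 s.f., so the result keeps min(3, 3) = 3 s.f.
Rounded to 3 significant figures: 0.182 °C.

0.182 °C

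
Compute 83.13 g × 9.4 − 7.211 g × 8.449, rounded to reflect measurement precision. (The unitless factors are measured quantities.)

83.13 × 9.4 = 781.422 → 7.8 × 10^2 g (2 s.f., last digit at the 10^1 place).
7.211 × 8.449 = 60.925739 → 60.93 g (4 s.f., last digit at the 10^-2 place).
Difference: 720.496261 g; keep the coarser place, 10^1.
Result: 7.2 × 10^2 g.

7.2 × 10^2 g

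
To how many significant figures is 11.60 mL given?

11.60: trailing zeros after a decimal point are significant.

4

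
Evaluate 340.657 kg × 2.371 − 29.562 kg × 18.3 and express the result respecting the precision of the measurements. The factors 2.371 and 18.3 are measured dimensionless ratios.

340.657 × 2.371 = 807.697747 → 807.7 kg (4 s.f., last digit at the 10^-1 place).
29.562 × 18.3 = 540.9846 → 5.41 × 10^2 kg (3 s.f., last digit at the 10^0 place).
Difference: 266.713147 kg; keep the coarser place, 10^0.
Result: 267 kg.

267 kg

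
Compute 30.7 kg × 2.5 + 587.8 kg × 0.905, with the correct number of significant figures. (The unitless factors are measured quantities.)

609 kg

30.7 × 2.5 = 76.75 → 77 kg (2 s.f., last digit at the 10^0 place).
587.8 × 0.905 = 531.959 → 532 kg (3 s.f., last digit at the 10^0 place).
Sum: 608.709 kg; keep the coarser place, 10^0.
Result: 609 kg.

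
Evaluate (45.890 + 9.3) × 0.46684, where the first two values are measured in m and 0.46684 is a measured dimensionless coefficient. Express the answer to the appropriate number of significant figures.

25.8 m

45.890 m + 9.3 m = 55.190 m; the sum is limited to 1 decimal place (3 s.f.).
Carrying full precision, 55.190 × 0.46684 = 25.7648996 m; 0.46684 has 5 s.f., so the result keeps min(3, 5) = 3 s.f.
Rounded to 3 significant figures: 25.8 m.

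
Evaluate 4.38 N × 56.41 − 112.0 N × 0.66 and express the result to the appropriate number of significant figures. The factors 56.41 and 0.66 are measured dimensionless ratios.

4.38 × 56.41 = 247.0758 → 247 N (3 s.f., last digit at the 10^0 place).
112.0 × 0.66 = 73.92 → 74 N (2 s.f., last digit at the 10^0 place).
Difference: 173.1558 N; keep the coarser place, 10^0.
Result: 173 N.

173 N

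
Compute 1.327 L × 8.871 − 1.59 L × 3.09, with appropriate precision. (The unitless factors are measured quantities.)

6.86 L

1.327 × 8.871 = 11.771817 → 11.77 L (4 s.f., last digit at the 10^-2 place).
1.59 × 3.09 = 4.9131 → 4.91 L (3 s.f., last digit at the 10^-2 place).
Difference: 6.858717 L; keep the coarser place, 10^-2.
Result: 6.86 L.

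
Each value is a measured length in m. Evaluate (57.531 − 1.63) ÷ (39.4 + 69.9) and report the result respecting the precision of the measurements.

0.5114

57.531 − 1.63 = 55.901, limited to 2 d.p. → 4 s.f.; 39.4 + 69.9 = 109.3, limited to 1 d.p. → 4 s.f.
Carrying full precision, 55.901 ÷ 109.3 = 0.511445562672…; keep min(4, 4) = 4 s.f.
Rounded to 4 significant figures: 0.5114.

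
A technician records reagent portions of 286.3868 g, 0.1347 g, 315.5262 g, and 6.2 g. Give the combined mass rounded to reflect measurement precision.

608.2 g

286.3868 g + 0.1347 g + 315.5262 g + 6.2 g = 608.2477 g.
Addition/subtraction keeps the fewest decimal places: 286.3868 → 4 decimal places, 0.1347 → 4 decimal places, 315.5262 → 4 decimal places, 6.2 → 1 decimal place; limit is 1.
Rounded to 1 decimal place: 608.2 g.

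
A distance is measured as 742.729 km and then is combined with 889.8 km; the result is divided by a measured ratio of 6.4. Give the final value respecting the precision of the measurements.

2.6 × 10^2 km

742.729 km + 889.8 km = 1632.529 km; the sum is limited to 1 decimal place (5 s.f.).
Carrying full precision, 1632.529 ÷ 6.4 = 255.08265625 km; 6.4 has 2 s.f., so the result keeps min(5, 2) = 2 s.f.
Rounded to 2 significant figures: 2.6 × 10^2 km.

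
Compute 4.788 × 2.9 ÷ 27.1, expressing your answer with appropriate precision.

5.1 × 10^-1

4.788 × 2.9 ÷ 27.1 = 0.51236900369…
Multiplication/division keeps the fewest significant figures: 4.788 → 4 s.f., 2.9 → 2 s.f., 27.1 → 3 s.f.; limit is 2.
Rounded to 2 significant figures: 5.1 × 10^-1.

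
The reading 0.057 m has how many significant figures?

2

0.057: leading zeros are not significant.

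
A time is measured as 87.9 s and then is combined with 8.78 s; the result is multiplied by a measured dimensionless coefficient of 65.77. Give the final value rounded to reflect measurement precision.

87.9 s + 8.78 s = 96.68 s; the sum is limited to 1 decimal place (3 s.f.).
Carrying full precision, 96.68 × 65.77 = 6358.6436 s; 65.77 has 4 s.f., so the result keeps min(3, 4) = 3 s.f.
Rounded to 3 significant figures: 6.36 × 10^3 s.

6.36 × 10^3 s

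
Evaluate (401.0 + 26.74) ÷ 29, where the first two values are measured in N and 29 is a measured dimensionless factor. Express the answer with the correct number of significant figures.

401.0 N + 26.74 N = 427.74 N; the sum is limited to 1 decimal place (4 s.f.).
Carrying full precision, 427.74 ÷ 29 = 14.7496551724… N; 29 has 2 s.f., so the result keeps min(4, 2) = 2 s.f.
Rounded to 2 significant figures: 15 N.

15 N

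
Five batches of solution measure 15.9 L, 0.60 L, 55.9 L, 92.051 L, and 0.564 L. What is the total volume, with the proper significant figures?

165.0 L

15.9 L + 0.60 L + 55.9 L + 92.051 L + 0.564 L = 165.015 L.
Addition/subtraction keeps the fewest decimal places: 15.9 → 1 decimal place, 0.60 → 2 decimal places, 55.9 → 1 decimal place, 92.051 → 3 decimal places, 0.564 → 3 decimal places; limit is 1.
Rounded to 1 decimal place: 165.0 L.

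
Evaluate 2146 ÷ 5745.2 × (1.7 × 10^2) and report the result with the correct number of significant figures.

63

2146 ÷ 5745.2 × (1.7 × 10^2) = 63.4999651883…
Multiplication/division keeps the fewest significant figures: 2146 → 4 s.f., 5745.2 → 5 s.f., 1.7 × 10^2 → 2 s.f.; limit is 2.
Rounded to 2 significant figures: 63.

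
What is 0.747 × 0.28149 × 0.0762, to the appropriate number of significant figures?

0.747 × 0.28149 × 0.0762 = 0.016022804886
Multiplication/division keeps the fewest significant figures: 0.747 → 3 s.f., 0.28149 → 5 s.f., 0.0762 → 3 s.f.; limit is 3.
Rounded to 3 significant figures: 0.0160.

0.0160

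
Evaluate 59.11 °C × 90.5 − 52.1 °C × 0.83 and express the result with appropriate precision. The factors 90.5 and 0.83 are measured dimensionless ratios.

5.31 × 10^3 °C

59.11 × 90.5 = 5349.455 → 5.35 × 10^3 °C (3 s.f., last digit at the 10^1 place).
52.1 × 0.83 = 43.243 → 43 °C (2 s.f., last digit at the 10^0 place).
Difference: 5306.212 °C; keep the coarser place, 10^1.
Result: 5.31 × 10^3 °C.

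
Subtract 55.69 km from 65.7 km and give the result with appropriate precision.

65.7 km − 55.69 km = 10.01 km.
Addition/subtraction keeps the fewest decimal places: 65.7 → 1 decimal place, 55.69 → 2 decimal places; limit is 1.
Rounded to 1 decimal place: 10.0 km.

10.0 km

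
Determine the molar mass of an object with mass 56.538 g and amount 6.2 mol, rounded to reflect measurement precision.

9.1 g/mol

molar mass = 56.538 g ÷ 6.2 mol = 9.11903225806… g/mol.
56.538 has 5 significant figures; 6.2 has 2.
Division/multiplication keeps the fewest: 2 significant figures.
Rounded: 9.1 g/mol.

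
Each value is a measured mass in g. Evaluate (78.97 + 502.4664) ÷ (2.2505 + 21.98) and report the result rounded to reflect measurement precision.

24.00

78.97 + 502.4664 = 581.4364, limited to 2 d.p. → 5 s.f.; 2.2505 + 21.98 = 24.2305, limited to 2 d.p. → 4 s.f.
Carrying full precision, 581.4364 ÷ 24.2305 = 23.9960545593…; keep min(5, 4) = 4 s.f.
Rounded to 4 significant figures: 24.00.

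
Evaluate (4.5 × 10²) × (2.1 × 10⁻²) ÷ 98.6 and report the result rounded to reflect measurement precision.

(4.5 × 10²) × (2.1 × 10⁻²) ÷ 98.6 = 0.0958417849899…
Multiplication/division keeps the fewest significant figures: 4.5 × 10² → 2 s.f., 2.1 × 10⁻² → 2 s.f., 98.6 → 3 s.f.; limit is 2.
Rounded to 2 significant figures: 0.096.

0.096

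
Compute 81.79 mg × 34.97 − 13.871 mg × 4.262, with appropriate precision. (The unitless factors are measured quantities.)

81.79 × 34.97 = 2860.1963 → 2.860 × 10^3 mg (4 s.f., last digit at the 10^0 place).
13.871 × 4.262 = 59.118202 → 59.12 mg (4 s.f., last digit at the 10^-2 place).
Difference: 2801.078098 mg; keep the coarser place, 10^0.
Result: 2801 mg.

2801 mg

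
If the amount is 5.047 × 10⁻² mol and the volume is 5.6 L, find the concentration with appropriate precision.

concentration = 5.047 × 10⁻² mol ÷ 5.6 L = 0.0090125 mol/L.
5.047 × 10⁻² has 4 significant figures; 5.6 has 2.
Division/multiplication keeps the fewest: 2 significant figures.
Rounded: 0.0090 mol/L.

0.0090 mol/L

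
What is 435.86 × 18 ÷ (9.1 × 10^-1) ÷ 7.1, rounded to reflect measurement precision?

1.2 × 10^3

435.86 × 18 ÷ (9.1 × 10^-1) ÷ 7.1 = 1214.28261879…
Multiplication/division keeps the fewest significant figures: 435.86 → 5 s.f., 18 → 2 s.f., 9.1 × 10^-1 → 2 s.f., 7.1 → 2 s.f.; limit is 2.
Rounded to 2 significant figures: 1.2 × 10^3.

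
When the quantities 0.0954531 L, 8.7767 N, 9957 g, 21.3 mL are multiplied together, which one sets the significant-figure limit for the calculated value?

0.0954531 L → 6 s.f.; 8.7767 N → 5 s.f.; 9957 g → 4 s.f.; 21.3 mL → 3 s.f.
The fewest is 3 significant figures, from 21.3 mL.

21.3 mL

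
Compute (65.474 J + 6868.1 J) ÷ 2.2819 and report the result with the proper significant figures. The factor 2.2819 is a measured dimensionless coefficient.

65.474 J + 6868.1 J = 6933.574 J; the sum is limited to 1 decimal place (5 s.f.).
Carrying full precision, 6933.574 ÷ 2.2819 = 3038.50913712… J; 2.2819 has 5 s.f., so the result keeps min(5, 5) = 5 s.f.
Rounded to 5 significant figures: 3038.5 J.

3038.5 J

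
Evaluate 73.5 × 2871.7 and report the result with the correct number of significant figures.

2.11 × 10^5

73.5 × 2871.7 = 211069.95
Multiplication/division keeps the fewest significant figures: 73.5 → 3 s.f., 2871.7 → 5 s.f.; limit is 3.
Rounded to 3 significant figures: 2.11 × 10^5.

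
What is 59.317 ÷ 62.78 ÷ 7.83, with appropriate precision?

59.317 ÷ 62.78 ÷ 7.83 = 0.120669108651…
Multiplication/division keeps the fewest significant figures: 59.317 → 5 s.f., 62.78 → 4 s.f., 7.83 → 3 s.f.; limit is 3.
Rounded to 3 significant figures: 0.121.

0.121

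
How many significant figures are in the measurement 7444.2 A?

7444.2: every digit is nonzero and significant.

5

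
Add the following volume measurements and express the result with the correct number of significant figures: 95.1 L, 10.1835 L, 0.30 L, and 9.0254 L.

114.6 L

95.1 L + 10.1835 L + 0.30 L + 9.0254 L = 114.6089 L.
Addition/subtraction keeps the fewest decimal places: 95.1 → 1 decimal place, 10.1835 → 4 decimal places, 0.30 → 2 decimal places, 9.0254 → 4 decimal places; limit is 1.
Rounded to 1 decimal place: 114.6 L.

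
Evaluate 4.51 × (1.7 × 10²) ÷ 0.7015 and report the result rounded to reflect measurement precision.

4.51 × (1.7 × 10²) ÷ 0.7015 = 1092.94369209…
Multiplication/division keeps the fewest significant figures: 4.51 → 3 s.f., 1.7 × 10² → 2 s.f., 0.7015 → 4 s.f.; limit is 2.
Rounded to 2 significant figures: 1.1 × 10³.

1.1 × 10³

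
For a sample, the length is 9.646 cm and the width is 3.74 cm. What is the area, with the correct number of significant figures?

36.1 cm²

area = 9.646 cm × 3.74 cm = 36.07604 cm².
9.646 has 4 significant figures; 3.74 has 3.
Division/multiplication keeps the fewest: 3 significant figures.
Rounded: 36.1 cm².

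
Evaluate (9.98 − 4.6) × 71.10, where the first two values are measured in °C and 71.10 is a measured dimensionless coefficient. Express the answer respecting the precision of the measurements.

3.8 × 10² °C

9.98 °C − 4.6 °C = 5.38 °C; the difference is limited to 1 decimal place (2 s.f.).
Carrying full precision, 5.38 × 71.10 = 382.518 °C; 71.10 has 4 s.f., so the result keeps min(2, 4) = 2 s.f.
Rounded to 2 significant figures: 3.8 × 10² °C.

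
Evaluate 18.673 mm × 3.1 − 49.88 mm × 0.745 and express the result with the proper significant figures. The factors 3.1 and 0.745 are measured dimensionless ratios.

21 mm

18.673 × 3.1 = 57.8863 → 58 mm (2 s.f., last digit at the 10^0 place).
49.88 × 0.745 = 37.1606 → 37.2 mm (3 s.f., last digit at the 10^-1 place).
Difference: 20.7257 mm; keep the coarser place, 10^0.
Result: 21 mm.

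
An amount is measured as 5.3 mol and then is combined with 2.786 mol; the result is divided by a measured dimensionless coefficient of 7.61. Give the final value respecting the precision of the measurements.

1.1 mol

5.3 mol + 2.786 mol = 8.086 mol; the sum is limited to 1 decimal place (2 s.f.).
Carrying full precision, 8.086 ÷ 7.61 = 1.06254927727… mol; 7.61 has 3 s.f., so the result keeps min(2, 3) = 2 s.f.
Rounded to 2 significant figures: 1.1 mol.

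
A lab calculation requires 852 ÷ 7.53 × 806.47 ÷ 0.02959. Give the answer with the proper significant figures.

852 ÷ 7.53 × 806.47 ÷ 0.02959 = 3083811.8294…
Multiplication/division keeps the fewest significant figures: 852 → 3 s.f., 7.53 → 3 s.f., 806.47 → 5 s.f., 0.02959 → 4 s.f.; limit is 3.
Rounded to 3 significant figures: 3.08 × 10^6.

3.08 × 10^6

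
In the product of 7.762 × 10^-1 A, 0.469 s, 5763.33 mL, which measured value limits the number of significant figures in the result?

7.762 × 10^-1 A → 4 s.f.; 0.469 s → 3 s.f.; 5763.33 mL → 6 s.f.
The fewest is 3 significant figures, from 0.469 s.

0.469 s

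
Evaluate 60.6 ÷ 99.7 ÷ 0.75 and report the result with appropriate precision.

0.81

60.6 ÷ 99.7 ÷ 0.75 = 0.810431293882…
Multiplication/division keeps the fewest significant figures: 60.6 → 3 s.f., 99.7 → 3 s.f., 0.75 → 2 s.f.; limit is 2.
Rounded to 2 significant figures: 0.81.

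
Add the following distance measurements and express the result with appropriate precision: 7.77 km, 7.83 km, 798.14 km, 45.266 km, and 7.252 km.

8.6626 × 10^2 km

7.77 km + 7.83 km + 798.14 km + 45.266 km + 7.252 km = 866.258 km.
Addition/subtraction keeps the fewest decimal places: 7.77 → 2 decimal places, 7.83 → 2 decimal places, 798.14 → 2 decimal places, 45.266 → 3 decimal places, 7.252 → 3 decimal places; limit is 2.
Rounded to 2 decimal places: 8.6626 × 10^2 km.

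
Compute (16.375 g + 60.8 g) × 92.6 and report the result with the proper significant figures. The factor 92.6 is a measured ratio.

16.375 g + 60.8 g = 77.175 g; the sum is limited to 1 decimal place (3 s.f.).
Carrying full precision, 77.175 × 92.6 = 7146.405 g; 92.6 has 3 s.f., so the result keeps min(3, 3) = 3 s.f.
Rounded to 3 significant figures: 7.15 × 10³ g.

7.15 × 10³ g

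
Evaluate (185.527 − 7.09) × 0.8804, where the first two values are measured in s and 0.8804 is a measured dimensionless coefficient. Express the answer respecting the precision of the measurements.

157.1 s

185.527 s − 7.09 s = 178.437 s; the difference is limited to 2 decimal places (5 s.f.).
Carrying full precision, 178.437 × 0.8804 = 157.0959348 s; 0.8804 has 4 s.f., so the result keeps min(5, 4) = 4 s.f.
Rounded to 4 significant figures: 157.1 s.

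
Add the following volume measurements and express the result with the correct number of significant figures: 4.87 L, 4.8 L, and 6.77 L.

4.87 L + 4.8 L + 6.77 L = 16.44 L.
Addition/subtraction keeps the fewest decimal places: 4.87 → 2 decimal places, 4.8 → 1 decimal place, 6.77 → 2 decimal places; limit is 1.
Rounded to 1 decimal place: 16.4 L.

16.4 L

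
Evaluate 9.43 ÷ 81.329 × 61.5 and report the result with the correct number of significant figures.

9.43 ÷ 81.329 × 61.5 = 7.13085123388…
Multiplication/division keeps the fewest significant figures: 9.43 → 3 s.f., 81.329 → 5 s.f., 61.5 → 3 s.f.; limit is 3.
Rounded to 3 significant figures: 7.13.

7.13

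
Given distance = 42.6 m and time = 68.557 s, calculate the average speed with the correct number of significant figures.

0.621 m/s

average speed = 42.6 m ÷ 68.557 s = 0.621380748866… m/s.
42.6 has 3 significant figures; 68.557 has 5.
Division/multiplication keeps the fewest: 3 significant figures.
Rounded: 0.621 m/s.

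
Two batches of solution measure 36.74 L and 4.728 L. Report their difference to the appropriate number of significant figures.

36.74 L − 4.728 L = 32.012 L.
Addition/subtraction keeps the fewest decimal places: 36.74 → 2 decimal places, 4.728 → 3 decimal places; limit is 2.
Rounded to 2 decimal places: 32.01 L.

32.01 L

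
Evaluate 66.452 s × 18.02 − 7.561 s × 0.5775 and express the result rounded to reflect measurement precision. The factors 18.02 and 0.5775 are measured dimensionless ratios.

66.452 × 18.02 = 1197.46504 → 1197 s (4 s.f., last digit at the 10^0 place).
7.561 × 0.5775 = 4.3664775 → 4.366 s (4 s.f., last digit at the 10^-3 place).
Difference: 1193.0985625 s; keep the coarser place, 10^0.
Result: 1193 s.

1193 s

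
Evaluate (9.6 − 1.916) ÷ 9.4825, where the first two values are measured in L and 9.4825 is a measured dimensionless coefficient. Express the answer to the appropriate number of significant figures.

9.6 L − 1.916 L = 7.684 L; the difference is limited to 1 decimal place (2 s.f.).
Carrying full precision, 7.684 ÷ 9.4825 = 0.810334827313… L; 9.4825 has 5 s.f., so the result keeps min(2, 5) = 2 s.f.
Rounded to 2 significant figures: 0.81 L.

0.81 L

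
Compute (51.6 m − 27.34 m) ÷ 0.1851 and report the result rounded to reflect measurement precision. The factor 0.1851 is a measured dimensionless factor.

131 m

51.6 m − 27.34 m = 24.26 m; the difference is limited to 1 decimal place (3 s.f.).
Carrying full precision, 24.26 ÷ 0.1851 = 131.064289573… m; 0.1851 has 4 s.f., so the result keeps min(3, 4) = 3 s.f.
Rounded to 3 significant figures: 131 m.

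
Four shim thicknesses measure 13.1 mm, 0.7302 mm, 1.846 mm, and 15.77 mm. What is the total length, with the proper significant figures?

13.1 mm + 0.7302 mm + 1.846 mm + 15.77 mm = 31.4462 mm.
Addition/subtraction keeps the fewest decimal places: 13.1 → 1 decimal place, 0.7302 → 4 decimal places, 1.846 → 3 decimal places, 15.77 → 2 decimal places; limit is 1.
Rounded to 1 decimal place: 31.4 mm.

31.4 mm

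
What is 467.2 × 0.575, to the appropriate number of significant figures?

269

467.2 × 0.575 = 268.64
Multiplication/division keeps the fewest significant figures: 467.2 → 4 s.f., 0.575 → 3 s.f.; limit is 3.
Rounded to 3 significant figures: 269.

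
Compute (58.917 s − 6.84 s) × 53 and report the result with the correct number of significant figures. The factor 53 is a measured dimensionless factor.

2.8 × 10³ s

58.917 s − 6.84 s = 52.077 s; the difference is limited to 2 decimal places (4 s.f.).
Carrying full precision, 52.077 × 53 = 2760.081 s; 53 has 2 s.f., so the result keeps min(4, 2) = 2 s.f.
Rounded to 2 significant figures: 2.8 × 10³ s.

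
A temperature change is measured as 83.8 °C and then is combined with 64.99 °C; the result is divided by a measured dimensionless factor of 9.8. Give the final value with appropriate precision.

15 °C

83.8 °C + 64.99 °C = 148.79 °C; the sum is limited to 1 decimal place (4 s.f.).
Carrying full precision, 148.79 ÷ 9.8 = 15.1826530612… °C; 9.8 has 2 s.f., so the result keeps min(4, 2) = 2 s.f.
Rounded to 2 significant figures: 15 °C.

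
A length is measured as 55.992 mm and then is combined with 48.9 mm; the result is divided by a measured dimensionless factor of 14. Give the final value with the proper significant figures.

7.5 mm

55.992 mm + 48.9 mm = 104.892 mm; the sum is limited to 1 decimal place (4 s.f.).
Carrying full precision, 104.892 ÷ 14 = 7.49228571429… mm; 14 has 2 s.f., so the result keeps min(4, 2) = 2 s.f.
Rounded to 2 significant figures: 7.5 mm.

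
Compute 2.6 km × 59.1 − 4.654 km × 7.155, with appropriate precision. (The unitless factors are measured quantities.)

1.2 × 10^2 km

2.6 × 59.1 = 153.66 → 1.5 × 10^2 km (2 s.f., last digit at the 10^1 place).
4.654 × 7.155 = 33.29937 → 33.30 km (4 s.f., last digit at the 10^-2 place).
Difference: 120.36063 km; keep the coarser place, 10^1.
Result: 1.2 × 10^2 km.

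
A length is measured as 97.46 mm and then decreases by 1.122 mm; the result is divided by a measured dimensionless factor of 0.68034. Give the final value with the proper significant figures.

97.46 mm − 1.122 mm = 96.338 mm; the difference is limited to 2 decimal places (4 s.f.).
Carrying full precision, 96.338 ÷ 0.68034 = 141.602728048… mm; 0.68034 has 5 s.f., so the result keeps min(4, 5) = 4 s.f.
Rounded to 4 significant figures: 141.6 mm.

141.6 mm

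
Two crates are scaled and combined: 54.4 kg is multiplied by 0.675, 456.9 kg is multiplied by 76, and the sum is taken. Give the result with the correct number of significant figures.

3.5 × 10⁴ kg

54.4 × 0.675 = 36.72 → 36.7 kg (3 s.f., last digit at the 10^-1 place).
456.9 × 76 = 34724.4 → 3.5 × 10⁴ kg (2 s.f., last digit at the 10^3 place).
Sum: 34761.12 kg; keep the coarser place, 10^3.
Result: 3.5 × 10⁴ kg.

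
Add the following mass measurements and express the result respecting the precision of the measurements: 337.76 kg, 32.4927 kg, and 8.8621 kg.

337.76 kg + 32.4927 kg + 8.8621 kg = 379.1148 kg.
Addition/subtraction keeps the fewest decimal places: 337.76 → 2 decimal places, 32.4927 → 4 decimal places, 8.8621 → 4 decimal places; limit is 2.
Rounded to 2 decimal places: 379.11 kg.

379.11 kg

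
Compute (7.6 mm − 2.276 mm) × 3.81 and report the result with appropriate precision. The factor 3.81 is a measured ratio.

7.6 mm − 2.276 mm = 5.324 mm; the difference is limited to 1 decimal place (2 s.f.).
Carrying full precision, 5.324 × 3.81 = 20.28444 mm; 3.81 has 3 s.f., so the result keeps min(2, 3) = 2 s.f.
Rounded to 2 significant figures: 20. mm.

20. mm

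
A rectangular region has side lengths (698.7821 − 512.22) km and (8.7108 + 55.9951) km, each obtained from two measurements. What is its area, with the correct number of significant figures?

698.7821 − 512.22 = 186.5621, limited to 2 d.p. → 5 s.f.; 8.7108 + 55.9951 = 64.7059, limited to 4 d.p. → 6 s.f.
Carrying full precision, 186.5621 × 64.7059 = 12071.6685864…; keep min(5, 6) = 5 s.f.
Rounded to 5 significant figures: 12072 km².

12072 km²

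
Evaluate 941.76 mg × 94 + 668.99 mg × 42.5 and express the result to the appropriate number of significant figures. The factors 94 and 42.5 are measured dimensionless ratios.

941.76 × 94 = 88525.44 → 8.9 × 10^4 mg (2 s.f., last digit at the 10^3 place).
668.99 × 42.5 = 28432.075 → 2.84 × 10^4 mg (3 s.f., last digit at the 10^2 place).
Sum: 116957.515 mg; keep the coarser place, 10^3.
Result: 1.17 × 10^5 mg.

1.17 × 10^5 mg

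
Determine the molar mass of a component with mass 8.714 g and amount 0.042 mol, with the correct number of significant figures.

molar mass = 8.714 g ÷ 0.042 mol = 207.476190476… g/mol.
8.714 has 4 significant figures; 0.042 has 2.
Division/multiplication keeps the fewest: 2 significant figures.
Rounded: 2.1 × 10^2 g/mol.

2.1 × 10^2 g/mol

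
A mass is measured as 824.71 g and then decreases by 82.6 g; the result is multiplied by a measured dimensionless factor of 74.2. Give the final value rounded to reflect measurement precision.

5.51 × 10^4 g

824.71 g − 82.6 g = 742.11 g; the difference is limited to 1 decimal place (4 s.f.).
Carrying full precision, 742.11 × 74.2 = 55064.562 g; 74.2 has 3 s.f., so the result keeps min(4, 3) = 3 s.f.
Rounded to 3 significant figures: 5.51 × 10^4 g.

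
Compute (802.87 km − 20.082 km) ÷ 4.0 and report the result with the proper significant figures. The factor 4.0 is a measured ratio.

802.87 km − 20.082 km = 782.788 km; the difference is limited to 2 decimal places (5 s.f.).
Carrying full precision, 782.788 ÷ 4.0 = 195.697 km; 4.0 has 2 s.f., so the result keeps min(5, 2) = 2 s.f.
Rounded to 2 significant figures: 2.0 × 10^2 km.

2.0 × 10^2 km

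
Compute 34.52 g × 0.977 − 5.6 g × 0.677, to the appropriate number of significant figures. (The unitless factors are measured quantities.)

29.9 g

34.52 × 0.977 = 33.72604 → 33.7 g (3 s.f., last digit at the 10^-1 place).
5.6 × 0.677 = 3.7912 → 3.8 g (2 s.f., last digit at the 10^-1 place).
Difference: 29.93484 g; keep the coarser place, 10^-1.
Result: 29.9 g.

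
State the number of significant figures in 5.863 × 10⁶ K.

4

5.863 × 10⁶: in scientific notation every digit of the coefficient is significant.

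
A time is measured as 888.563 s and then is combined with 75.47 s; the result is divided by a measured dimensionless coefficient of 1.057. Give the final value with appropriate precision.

888.563 s + 75.47 s = 964.033 s; the sum is limited to 2 decimal places (5 s.f.).
Carrying full precision, 964.033 ÷ 1.057 = 912.046357616… s; 1.057 has 4 s.f., so the result keeps min(5, 4) = 4 s.f.
Rounded to 4 significant figures: 912.0 s.

912.0 s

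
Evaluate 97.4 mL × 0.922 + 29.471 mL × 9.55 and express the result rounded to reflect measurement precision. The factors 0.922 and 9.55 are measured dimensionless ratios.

371 mL

97.4 × 0.922 = 89.8028 → 89.8 mL (3 s.f., last digit at the 10^-1 place).
29.471 × 9.55 = 281.44805 → 281 mL (3 s.f., last digit at the 10^0 place).
Sum: 371.25085 mL; keep the coarser place, 10^0.
Result: 371 mL.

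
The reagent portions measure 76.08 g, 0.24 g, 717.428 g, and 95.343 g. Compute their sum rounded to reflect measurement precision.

889.09 g

76.08 g + 0.24 g + 717.428 g + 95.343 g = 889.091 g.
Addition/subtraction keeps the fewest decimal places: 76.08 → 2 decimal places, 0.24 → 2 decimal places, 717.428 → 3 decimal places, 95.343 → 3 decimal places; limit is 2.
Rounded to 2 decimal places: 889.09 g.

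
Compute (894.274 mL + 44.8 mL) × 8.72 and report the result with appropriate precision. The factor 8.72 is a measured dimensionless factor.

8.19 × 10³ mL

894.274 mL + 44.8 mL = 939.074 mL; the sum is limited to 1 decimal place (4 s.f.).
Carrying full precision, 939.074 × 8.72 = 8188.72528 mL; 8.72 has 3 s.f., so the result keeps min(4, 3) = 3 s.f.
Rounded to 3 significant figures: 8.19 × 10³ mL.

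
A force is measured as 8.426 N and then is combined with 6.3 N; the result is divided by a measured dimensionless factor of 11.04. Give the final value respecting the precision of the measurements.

8.426 N + 6.3 N = 14.726 N; the sum is limited to 1 decimal place (3 s.f.).
Carrying full precision, 14.726 ÷ 11.04 = 1.33387681159… N; 11.04 has 4 s.f., so the result keeps min(3, 4) = 3 s.f.
Rounded to 3 significant figures: 1.33 N.

1.33 N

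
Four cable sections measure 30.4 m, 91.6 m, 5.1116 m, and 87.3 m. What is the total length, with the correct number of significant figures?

214.4 m

30.4 m + 91.6 m + 5.1116 m + 87.3 m = 214.4116 m.
Addition/subtraction keeps the fewest decimal places: 30.4 → 1 decimal place, 91.6 → 1 decimal place, 5.1116 → 4 decimal places, 87.3 → 1 decimal place; limit is 1.
Rounded to 1 decimal place: 214.4 m.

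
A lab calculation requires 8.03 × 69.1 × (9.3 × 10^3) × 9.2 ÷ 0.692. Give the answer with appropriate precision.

6.9 × 10^7

8.03 × 69.1 × (9.3 × 10^3) × 9.2 ÷ 0.692 = 68605395.7803…
Multiplication/division keeps the fewest significant figures: 8.03 → 3 s.f., 69.1 → 3 s.f., 9.3 × 10^3 → 2 s.f., 9.2 → 2 s.f., 0.692 → 3 s.f.; limit is 2.
Rounded to 2 significant figures: 6.9 × 10^7.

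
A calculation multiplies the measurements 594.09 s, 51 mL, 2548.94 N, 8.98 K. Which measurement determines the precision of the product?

594.09 s → 5 s.f.; 51 mL → 2 s.f.; 2548.94 N → 6 s.f.; 8.98 K → 3 s.f.
The fewest is 2 significant figures, from 51 mL.

51 mL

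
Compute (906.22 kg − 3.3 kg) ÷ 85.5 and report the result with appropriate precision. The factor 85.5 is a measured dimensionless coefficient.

10.6 kg

906.22 kg − 3.3 kg = 902.92 kg; the difference is limited to 1 decimal place (4 s.f.).
Carrying full precision, 902.92 ÷ 85.5 = 10.5604678363… kg; 85.5 has 3 s.f., so the result keeps min(4, 3) = 3 s.f.
Rounded to 3 significant figures: 10.6 kg.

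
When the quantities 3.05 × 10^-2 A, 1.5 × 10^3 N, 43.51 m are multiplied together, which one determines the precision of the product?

3.05 × 10^-2 A → 3 s.f.; 1.5 × 10^3 N → 2 s.f.; 43.51 m → 4 s.f.
The fewest is 2 significant figures, from 1.5 × 10^3 N.

1.5 × 10^3 N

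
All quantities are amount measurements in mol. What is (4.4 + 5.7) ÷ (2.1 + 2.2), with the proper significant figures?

2.3

4.4 + 5.7 = 10.1, limited to 1 d.p. → 3 s.f.; 2.1 + 2.2 = 4.3, limited to 1 d.p. → 2 s.f.
Carrying full precision, 10.1 ÷ 4.3 = 2.3488372093…; keep min(3, 2) = 2 s.f.
Rounded to 2 significant figures: 2.3.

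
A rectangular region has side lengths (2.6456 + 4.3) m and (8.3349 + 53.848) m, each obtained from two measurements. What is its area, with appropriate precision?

2.6456 + 4.3 = 6.9456, limited to 1 d.p. → 2 s.f.; 8.3349 + 53.848 = 62.1829, limited to 3 d.p. → 5 s.f.
Carrying full precision, 6.9456 × 62.1829 = 431.89755024; keep min(2, 5) = 2 s.f.
Rounded to 2 significant figures: 4.3 × 10^2 m².

4.3 × 10^2 m²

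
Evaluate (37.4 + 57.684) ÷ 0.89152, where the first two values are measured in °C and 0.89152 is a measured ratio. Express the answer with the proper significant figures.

107 °C

37.4 °C + 57.684 °C = 95.084 °C; the sum is limited to 1 decimal place (3 s.f.).
Carrying full precision, 95.084 ÷ 0.89152 = 106.653804738… °C; 0.89152 has 5 s.f., so the result keeps min(3, 5) = 3 s.f.
Rounded to 3 significant figures: 107 °C.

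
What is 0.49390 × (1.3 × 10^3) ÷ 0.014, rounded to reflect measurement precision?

4.6 × 10^4

0.49390 × (1.3 × 10^3) ÷ 0.014 = 45862.1428571…
Multiplication/division keeps the fewest significant figures: 0.49390 → 5 s.f., 1.3 × 10^3 → 2 s.f., 0.014 → 2 s.f.; limit is 2.
Rounded to 2 significant figures: 4.6 × 10^4.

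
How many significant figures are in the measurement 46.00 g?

46.00: trailing zeros after a decimal point are significant.

4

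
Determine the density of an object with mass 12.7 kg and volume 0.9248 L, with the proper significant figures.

13.7 kg/L

density = 12.7 kg ÷ 0.9248 L = 13.7326989619… kg/L.
12.7 has 3 significant figures; 0.9248 has 4.
Division/multiplication keeps the fewest: 3 significant figures.
Rounded: 13.7 kg/L.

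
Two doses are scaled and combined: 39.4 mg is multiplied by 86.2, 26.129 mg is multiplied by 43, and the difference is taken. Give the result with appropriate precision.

2.3 × 10^3 mg

39.4 × 86.2 = 3396.28 → 3.40 × 10^3 mg (3 s.f., last digit at the 10^1 place).
26.129 × 43 = 1123.547 → 1.1 × 10^3 mg (2 s.f., last digit at the 10^2 place).
Difference: 2272.733 mg; keep the coarser place, 10^2.
Result: 2.3 × 10^3 mg.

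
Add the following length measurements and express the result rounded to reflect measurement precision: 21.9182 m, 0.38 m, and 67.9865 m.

21.9182 m + 0.38 m + 67.9865 m = 90.2847 m.
Addition/subtraction keeps the fewest decimal places: 21.9182 → 4 decimal places, 0.38 → 2 decimal places, 67.9865 → 4 decimal places; limit is 2.
Rounded to 2 decimal places: 90.28 m.

90.28 m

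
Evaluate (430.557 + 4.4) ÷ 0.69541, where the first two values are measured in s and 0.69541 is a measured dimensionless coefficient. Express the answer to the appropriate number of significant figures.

625.5 s

430.557 s + 4.4 s = 434.957 s; the sum is limited to 1 decimal place (4 s.f.).
Carrying full precision, 434.957 ÷ 0.69541 = 625.468428697… s; 0.69541 has 5 s.f., so the result keeps min(4, 5) = 4 s.f.
Rounded to 4 significant figures: 625.5 s.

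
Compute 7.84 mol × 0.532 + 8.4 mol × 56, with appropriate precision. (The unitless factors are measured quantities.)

7.84 × 0.532 = 4.17088 → 4.17 mol (3 s.f., last digit at the 10^-2 place).
8.4 × 56 = 470.4 → 4.7 × 10² mol (2 s.f., last digit at the 10^1 place).
Sum: 474.57088 mol; keep the coarser place, 10^1.
Result: 4.7 × 10² mol.

4.7 × 10² mol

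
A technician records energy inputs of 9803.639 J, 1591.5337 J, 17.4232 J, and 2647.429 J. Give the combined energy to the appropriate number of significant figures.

9803.639 J + 1591.5337 J + 17.4232 J + 2647.429 J = 14060.0249 J.
Addition/subtraction keeps the fewest decimal places: 9803.639 → 3 decimal places, 1591.5337 → 4 decimal places, 17.4232 → 4 decimal places, 2647.429 → 3 decimal places; limit is 3.
Rounded to 3 decimal places: 1.4060025 × 10^4 J.

1.4060025 × 10^4 J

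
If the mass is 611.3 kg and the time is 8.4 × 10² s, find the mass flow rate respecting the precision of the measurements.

0.73 kg/s

mass flow rate = 611.3 kg ÷ 8.4 × 10² s = 0.727738095238… kg/s.
611.3 has 4 significant figures; 8.4 × 10² has 2.
Division/multiplication keeps the fewest: 2 significant figures.
Rounded: 0.73 kg/s.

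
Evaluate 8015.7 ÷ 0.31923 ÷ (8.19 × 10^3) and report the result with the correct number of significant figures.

8015.7 ÷ 0.31923 ÷ (8.19 × 10^3) = 3.06587084146…
Multiplication/division keeps the fewest significant figures: 8015.7 → 5 s.f., 0.31923 → 5 s.f., 8.19 × 10^3 → 3 s.f.; limit is 3.
Rounded to 3 significant figures: 3.07.

3.07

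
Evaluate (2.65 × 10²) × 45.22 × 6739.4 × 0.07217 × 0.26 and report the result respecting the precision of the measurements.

1.5 × 10⁶

(2.65 × 10²) × 45.22 × 6739.4 × 0.07217 × 0.26 = 1515401.52095…
Multiplication/division keeps the fewest significant figures: 2.65 × 10² → 3 s.f., 45.22 → 4 s.f., 6739.4 → 5 s.f., 0.07217 → 4 s.f., 0.26 → 2 s.f.; limit is 2.
Rounded to 2 significant figures: 1.5 × 10⁶.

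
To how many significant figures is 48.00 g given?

4

48.00: trailing zeros after a decimal point are significant.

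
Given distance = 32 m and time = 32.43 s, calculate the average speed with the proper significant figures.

0.99 m/s

average speed = 32 m ÷ 32.43 s = 0.986740672217… m/s.
32 has 2 significant figures; 32.43 has 4.
Division/multiplication keeps the fewest: 2 significant figures.
Rounded: 0.99 m/s.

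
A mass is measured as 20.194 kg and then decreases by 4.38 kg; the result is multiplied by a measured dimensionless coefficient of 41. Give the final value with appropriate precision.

6.5 × 10² kg

20.194 kg − 4.38 kg = 15.814 kg; the difference is limited to 2 decimal places (4 s.f.).
Carrying full precision, 15.814 × 41 = 648.374 kg; 41 has 2 s.f., so the result keeps min(4, 2) = 2 s.f.
Rounded to 2 significant figures: 6.5 × 10² kg.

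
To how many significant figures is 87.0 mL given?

87.0: trailing zeros after a decimal point are significant.

3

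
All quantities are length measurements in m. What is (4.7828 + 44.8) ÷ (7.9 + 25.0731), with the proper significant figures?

4.7828 + 44.8 = 49.5828, limited to 1 d.p. → 3 s.f.; 7.9 + 25.0731 = 32.9731, limited to 1 d.p. → 3 s.f.
Carrying full precision, 49.5828 ÷ 32.9731 = 1.50373486266…; keep min(3, 3) = 3 s.f.
Rounded to 3 significant figures: 1.50.

1.50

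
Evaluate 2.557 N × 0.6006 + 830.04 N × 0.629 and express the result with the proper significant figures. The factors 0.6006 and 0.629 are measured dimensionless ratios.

524 N

2.557 × 0.6006 = 1.5357342 → 1.536 N (4 s.f., last digit at the 10^-3 place).
830.04 × 0.629 = 522.09516 → 5.22 × 10^2 N (3 s.f., last digit at the 10^0 place).
Sum: 523.6308942 N; keep the coarser place, 10^0.
Result: 524 N.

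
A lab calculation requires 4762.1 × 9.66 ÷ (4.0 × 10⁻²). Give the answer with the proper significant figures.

1.2 × 10⁶

4762.1 × 9.66 ÷ (4.0 × 10⁻²) = 1150047.15
Multiplication/division keeps the fewest significant figures: 4762.1 → 5 s.f., 9.66 → 3 s.f., 4.0 × 10⁻² → 2 s.f.; limit is 2.
Rounded to 2 significant figures: 1.2 × 10⁶.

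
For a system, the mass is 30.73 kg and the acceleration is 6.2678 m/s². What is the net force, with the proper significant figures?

192.6 N

net force = 30.73 kg × 6.2678 m/s² = 192.609494 N.
30.73 has 4 significant figures; 6.2678 has 5.
Division/multiplication keeps the fewest: 4 significant figures.
Rounded: 192.6 N.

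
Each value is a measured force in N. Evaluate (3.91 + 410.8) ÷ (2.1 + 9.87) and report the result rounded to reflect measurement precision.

34.6

3.91 + 410.8 = 414.71, limited to 1 d.p. → 4 s.f.; 2.1 + 9.87 = 11.97, limited to 1 d.p. → 3 s.f.
Carrying full precision, 414.71 ÷ 11.97 = 34.6457811195…; keep min(4, 3) = 3 s.f.
Rounded to 3 significant figures: 34.6.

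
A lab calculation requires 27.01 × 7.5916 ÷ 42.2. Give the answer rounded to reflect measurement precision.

4.86

27.01 × 7.5916 ÷ 42.2 = 4.85898379147…
Multiplication/division keeps the fewest significant figures: 27.01 → 4 s.f., 7.5916 → 5 s.f., 42.2 → 3 s.f.; limit is 3.
Rounded to 3 significant figures: 4.86.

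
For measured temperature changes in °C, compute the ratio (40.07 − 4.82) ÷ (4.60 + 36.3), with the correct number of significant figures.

0.862

40.07 − 4.82 = 35.25, limited to 2 d.p. → 4 s.f.; 4.60 + 36.3 = 40.90, limited to 1 d.p. → 3 s.f.
Carrying full precision, 35.25 ÷ 40.90 = 0.861858190709…; keep min(4, 3) = 3 s.f.
Rounded to 3 significant figures: 0.862.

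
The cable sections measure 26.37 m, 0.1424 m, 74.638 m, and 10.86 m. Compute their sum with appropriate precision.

26.37 m + 0.1424 m + 74.638 m + 10.86 m = 112.0104 m.
Addition/subtraction keeps the fewest decimal places: 26.37 → 2 decimal places, 0.1424 → 4 decimal places, 74.638 → 3 decimal places, 10.86 → 2 decimal places; limit is 2.
Rounded to 2 decimal places: 112.01 m.

112.01 m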